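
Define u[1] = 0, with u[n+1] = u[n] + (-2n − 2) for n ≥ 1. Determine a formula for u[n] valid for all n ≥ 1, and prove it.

Claim: u[n] = -n^2 − n + 2.

Base case: u[1] = 0, and -1^2 − 1 + 2 = 0.
Assume u[r] = -r^2 − r + 2.
Then u[r+1] = u[r] + (-2r − 2) = (-r^2 − r + 2) + (-2r − 2) = -r^2 − 3r,
and -(r+1)^2 − (r+1) + 2 = -r^2 − 3r.
By induction, u[n] = -n^2 − n + 2 for all n ≥ 1.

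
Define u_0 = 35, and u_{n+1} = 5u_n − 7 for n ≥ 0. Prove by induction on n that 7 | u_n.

Base case: u_0 = 35 = 7·5, so 7 | u_0.
Assume 7 | u_m, so u_m = 7t for some integer t.
Then u_{m+1} = 5u_m − 7 = 5·(7t) − 7 = 7(5t − 1), so 7 | u_{m+1}.
Hence 7 | u_n for every n ≥ 0, by induction.

7 | u_n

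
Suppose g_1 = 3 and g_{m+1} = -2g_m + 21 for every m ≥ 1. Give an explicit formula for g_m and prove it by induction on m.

Claim: g_m = 2·(-2)^m + 7.

Base case: g_1 = 3, and 2·(-2)^1 + 7 = -4 + 7 = 3.
Assume g_k = 2·(-2)^k + 7 for some k ≥ 1.
Then g_{k+1} = -2g_k + 21 = -2·(2·(-2)^k + 7) + 21 = -4·(-2)^k − 14 + 21 = 2·(-2)^{k+1} + 7.
By induction, g_m = 2·(-2)^m + 7 for all m ≥ 1.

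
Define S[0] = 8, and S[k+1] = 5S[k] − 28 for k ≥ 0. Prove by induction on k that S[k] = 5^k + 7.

Base case: S[0] = 8, and 5^0 + 7 = 1 + 7 = 8.
Assume S[r] = 5^r + 7 for some r ≥ 0.
Then S[r+1] = 5S[r] − 28 = 5·(5^r + 7) − 28 = 5^{r+1} + 35 − 28 = 5^{r+1} + 7.
So the formula holds for r+1, and by induction S[k] = 5^k + 7 for all k ≥ 0.

S[k] = 5^k + 7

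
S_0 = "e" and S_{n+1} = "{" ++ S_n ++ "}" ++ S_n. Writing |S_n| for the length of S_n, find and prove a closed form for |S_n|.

Claim: |S_n| = 3·2^n − 2.

Base case: |S_0| = 1, and 3·2^0 − 2 = 1.
Assume |S_k| = 3·2^k − 2.
Then |S_{k+1}| = 1 + |S_k| + 1 + |S_k| = 2|S_k| + 2 = 2(3·2^k − 2) + 2 = 3·2^{k+1} − 4 + 2 = 3·2^{k+1} − 2.
Hence |S_n| = 3·2^n − 2 for every n ≥ 0, by induction.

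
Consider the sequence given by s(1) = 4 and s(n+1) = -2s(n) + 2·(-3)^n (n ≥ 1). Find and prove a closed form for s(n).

Claim: s(n) = (-2)^n − 2·(-3)^n.

Base case: s(1) = 4, and (-2)^1 − 2·(-3)^1 = -2 + 6 = 4.
Assume s(j) = (-2)^j − 2·(-3)^j for some j ≥ 1.
Then s(j+1) = -2s(j) + 2·(-3)^j = -2·((-2)^j − 2·(-3)^j) + 2·(-3)^j = (-2)^{j+1} + 4·(-3)^j + 2·(-3)^j = (-2)^{j+1} + 6·(-3)^j = (-2)^{j+1} − 2·(-3)^{j+1}.
By induction, s(n) = (-2)^n − 2·(-3)^n for all n ≥ 1.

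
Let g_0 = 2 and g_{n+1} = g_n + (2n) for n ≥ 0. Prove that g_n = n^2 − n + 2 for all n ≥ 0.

Base case: g_0 = 2, and 0^2 − 0 + 2 = 2.
Assume g_m = m^2 − m + 2.
Then g_{m+1} = g_m + (2m) = (m^2 − m + 2) + (2m) = m^2 + m + 2,
and (m+1)^2 − (m+1) + 2 = m^2 + m + 2.
Hence g_n = n^2 − n + 2 for every n ≥ 0, by induction.

g_n = n^2 − n + 2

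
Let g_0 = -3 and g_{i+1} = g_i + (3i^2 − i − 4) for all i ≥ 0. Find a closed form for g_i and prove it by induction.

Claim: g_i = i^3 − 2i^2 − 3i − 3.

Base case: g_0 = -3, and 0^3 − 2·0^2 − 3·0 − 3 = -3.
Assume g_m = m^3 − 2m^2 − 3m − 3.
Then g_{m+1} = g_m + (3m^2 − m − 4) = (m^3 − 2m^2 − 3m − 3) + (3m^2 − m − 4) = m^3 + m^2 − 4m − 7,
and (m+1)^3 − 2·(m+1)^2 − 3·(m+1) − 3 = m^3 + m^2 − 4m − 7.
Hence g_i = i^3 − 2i^2 − 3i − 3 for every i ≥ 0, by induction.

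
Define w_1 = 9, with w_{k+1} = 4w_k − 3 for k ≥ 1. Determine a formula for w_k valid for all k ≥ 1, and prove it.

Claim: w_k = 2·4^k + 1.

Base case: w_1 = 9, and 2·4^1 + 1 = 8 + 1 = 9.
Assume w_m = 2·4^m + 1 for some m ≥ 1.
Then w_{m+1} = 4w_m − 3 = 4·(2·4^m + 1) − 3 = 8·4^m + 4 − 3 = 2·4^{m+1} + 1.
By induction, w_k = 2·4^k + 1 for all k ≥ 1.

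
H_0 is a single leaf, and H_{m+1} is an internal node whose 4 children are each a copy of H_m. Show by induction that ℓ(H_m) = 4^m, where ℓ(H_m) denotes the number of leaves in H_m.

Base case: ℓ(H_0) = 1, and 4^0 = 1.
Assume ℓ(H_k) = 4^k.
Then ℓ(H_{k+1}) = 4·ℓ(H_k) = 4·4^k = 4^{k+1}.
Hence ℓ(H_m) = 4^m for every m ≥ 0, by induction.

ℓ(H_m) = 4^m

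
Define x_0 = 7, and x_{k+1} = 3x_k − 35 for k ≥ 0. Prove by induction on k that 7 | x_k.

Base case: x_0 = 7 = 7·1, so 7 | x_0.
Assume 7 | x_m, so x_m = 7t for some integer t.
Then x_{m+1} = 3x_m − 35 = 3·(7t) − 35 = 7(3t − 5), so 7 | x_{m+1}.
Hence 7 | x_k for every k ≥ 0, by induction.

7 | x_k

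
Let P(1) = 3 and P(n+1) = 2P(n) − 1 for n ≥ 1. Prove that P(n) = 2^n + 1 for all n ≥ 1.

Base case: P(1) = 3, and 2^1 + 1 = 2 + 1 = 3.
Assume P(r) = 2^r + 1 for some r ≥ 1.
Then P(r+1) = 2P(r) − 1 = 2·(2^r + 1) − 1 = 2^{r+1} + 2 − 1 = 2^{r+1} + 1.
By induction, P(n) = 2^n + 1 for all n ≥ 1.

P(n) = 2^n + 1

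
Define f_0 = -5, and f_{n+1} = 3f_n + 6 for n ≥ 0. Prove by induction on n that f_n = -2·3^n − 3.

Base case: f_0 = -5, and -2·3^0 − 3 = -2 − 3 = -5.
Assume f_r = -2·3^r − 3 for some r ≥ 0.
Then f_{r+1} = 3f_r + 6 = 3·(-2·3^r − 3) + 6 = -6·3^r − 9 + 6 = -2·3^{r+1} − 3.
So the formula holds for r+1, and by induction f_n = -2·3^n − 3 for all n ≥ 0.

f_n = -2·3^n − 3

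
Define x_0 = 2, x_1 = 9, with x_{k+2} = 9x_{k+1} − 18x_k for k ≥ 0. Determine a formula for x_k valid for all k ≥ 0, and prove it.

Claim: x_k = 6^k + 3^k.

Base cases: x_0 = 2 and 6^0 + 3^0 = 2; x_1 = 9 and 6^1 + 3^1 = 9.
Assume x_i = 6^i + 3^i for all 0 ≤ i ≤ j, where j ≥ 1.
Then x_{j+1} = 9x_j − 18x_{j−1} = 9·(6^j + 3^j) − 18·(6^{j−1} + 3^{j−1}) = (9·6 − 18)6^{j−1} + (9·3 − 18)3^{j−1} = 36·6^{j−1} + 9·3^{j−1} = 6^{j+1} + 3^{j+1}.
Hence x_k = 6^k + 3^k for every k ≥ 0, by strong induction.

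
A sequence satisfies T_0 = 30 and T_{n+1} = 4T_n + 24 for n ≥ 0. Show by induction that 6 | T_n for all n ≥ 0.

Base case: T_0 = 30 = 6·5, so 6 | T_0.
Assume 6 | T_r, so T_r = 6t for some integer t.
Then T_{r+1} = 4T_r + 24 = 4·(6t) + 24 = 6(4t + 4), so 6 | T_{r+1}.
So the property holds for r+1, and by induction 6 | T_n for all n ≥ 0.

6 | T_n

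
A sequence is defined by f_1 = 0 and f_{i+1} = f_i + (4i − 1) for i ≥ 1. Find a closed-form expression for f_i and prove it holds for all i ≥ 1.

Claim: f_i = 2i^2 − 3i + 1.

Base case: f_1 = 0, and 2·1^2 − 3·1 + 1 = 0.
Assume f_j = 2j^2 − 3j + 1.
Then f_{j+1} = f_j + (4j − 1) = (2j^2 − 3j + 1) + (4j − 1) = 2j^2 + j,
and 2·(j+1)^2 − 3·(j+1) + 1 = 2j^2 + j.
This completes the inductive step, so f_i = 2i^2 − 3i + 1 for all i ≥ 1.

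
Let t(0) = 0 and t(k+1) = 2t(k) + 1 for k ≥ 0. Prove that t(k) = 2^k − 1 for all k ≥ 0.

Base case: t(0) = 0, and 2^0 − 1 = 1 − 1 = 0.
Assume t(m) = 2^m − 1 for some m ≥ 0.
Then t(m+1) = 2t(m) + 1 = 2·(2^m − 1) + 1 = 2^{m+1} − 2 + 1 = 2^{m+1} − 1.
This completes the inductive step, so t(k) = 2^k − 1 for all k ≥ 0.

t(k) = 2^k − 1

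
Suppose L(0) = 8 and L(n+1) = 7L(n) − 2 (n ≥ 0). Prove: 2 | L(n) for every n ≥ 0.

Base case: L(0) = 8 = 2·4, so 2 | L(0).
Assume 2 | L(r), so L(r) = 2t for some integer t.
Then L(r+1) = 7L(r) − 2 = 7·(2t) − 2 = 2(7t − 1), so 2 | L(r+1).
This completes the inductive step, so 2 | L(n) for all n ≥ 0.

2 | L(n)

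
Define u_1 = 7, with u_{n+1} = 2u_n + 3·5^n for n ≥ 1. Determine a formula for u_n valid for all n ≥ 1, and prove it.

Claim: u_n = 2^n + 5^n.

Base case: u_1 = 7, and 2^1 + 5^1 = 2 + 5 = 7.
Assume u_r = 2^r + 5^r for some r ≥ 1.
Then u_{r+1} = 2u_r + 3·5^r = 2·(2^r + 5^r) + 3·5^r = 2^{r+1} + 2·5^r + 3·5^r = 2^{r+1} + 5·5^r = 2^{r+1} + 5^{r+1}.
This completes the inductive step, so u_n = 2^n + 5^n for all n ≥ 1.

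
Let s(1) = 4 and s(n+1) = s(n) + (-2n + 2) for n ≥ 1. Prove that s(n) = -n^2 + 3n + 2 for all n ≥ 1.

Base case: s(1) = 4, and -1^2 + 3·1 + 2 = 4.
Assume s(j) = -j^2 + 3j + 2.
Then s(j+1) = s(j) + (-2j + 2) = (-j^2 + 3j + 2) + (-2j + 2) = -j^2 + j + 4,
and -(j+1)^2 + 3·(j+1) + 2 = -j^2 + j + 4.
This completes the inductive step, so s(n) = -n^2 + 3n + 2 for all n ≥ 1.

s(n) = -n^2 + 3n + 2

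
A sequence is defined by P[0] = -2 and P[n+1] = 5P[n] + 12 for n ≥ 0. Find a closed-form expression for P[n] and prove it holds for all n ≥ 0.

Claim: P[n] = 5^n − 3.

Base case: P[0] = -2, and 5^0 − 3 = 1 − 3 = -2.
Assume P[j] = 5^j − 3 for some j ≥ 0.
Then P[j+1] = 5P[j] + 12 = 5·(5^j − 3) + 12 = 5^{j+1} − 15 + 12 = 5^{j+1} − 3.
Hence P[n] = 5^n − 3 for every n ≥ 0, by induction.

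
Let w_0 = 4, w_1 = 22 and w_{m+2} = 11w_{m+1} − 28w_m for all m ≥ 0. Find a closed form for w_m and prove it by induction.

Claim: w_m = 2·4^m + 2·7^m.

Base cases: w_0 = 4 and 2·4^0 + 2·7^0 = 4; w_1 = 22 and 2·4^1 + 2·7^1 = 22.
Assume w_j = 2·4^j + 2·7^j for all 0 ≤ j ≤ r, where r ≥ 1.
Then w_{r+1} = 11w_r − 28w_{r−1} = 11·(2·4^r + 2·7^r) − 28·(2·4^{r−1} + 2·7^{r−1}) = 2·(11·4 − 28)4^{r−1} + 2·(11·7 − 28)7^{r−1} = 32·4^{r−1} + 98·7^{r−1} = 2·4^{r+1} + 2·7^{r+1}.
By strong induction, w_m = 2·4^m + 2·7^m for all m ≥ 0.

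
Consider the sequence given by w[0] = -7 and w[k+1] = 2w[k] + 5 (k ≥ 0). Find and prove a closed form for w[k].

Claim: w[k] = -2^{k+1} − 5.

Base case: w[0] = -7, and -2^{0+1} − 5 = -2 − 5 = -7.
Assume w[r] = -2^{r+1} − 5 for some r ≥ 0.
Then w[r+1] = 2w[r] + 5 = 2·(-2^{r+1} − 5) + 5 = -2^{r+2} − 10 + 5 = -2^{r+2} − 5.
By induction, w[k] = -2^{k+1} − 5 for all k ≥ 0.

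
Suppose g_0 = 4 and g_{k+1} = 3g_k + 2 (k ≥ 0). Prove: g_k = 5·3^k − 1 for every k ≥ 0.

Base case: g_0 = 4, and 5·3^0 − 1 = 5 − 1 = 4.
Assume g_m = 5·3^m − 1 for some m ≥ 0.
Then g_{m+1} = 3g_m + 2 = 3·(5·3^m − 1) + 2 = 15·3^m − 3 + 2 = 5·3^{m+1} − 1.
Hence g_k = 5·3^k − 1 for every k ≥ 0, by induction.

g_k = 5·3^k − 1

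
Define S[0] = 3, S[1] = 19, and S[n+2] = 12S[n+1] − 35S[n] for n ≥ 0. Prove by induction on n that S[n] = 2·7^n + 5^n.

Base cases: S[0] = 3 and 2·7^0 + 5^0 = 3; S[1] = 19 and 2·7^1 + 5^1 = 19.
Assume S[j] = 2·7^j + 5^j for all 0 ≤ j ≤ k, where k ≥ 1.
Then S[k+1] = 12S[k] − 35S[k−1] = 12·(2·7^k + 5^k) − 35·(2·7^{k−1} + 5^{k−1}) = 2·(12·7 − 35)7^{k−1} + (12·5 − 35)5^{k−1} = 98·7^{k−1} + 25·5^{k−1} = 2·7^{k+1} + 5^{k+1}.
Hence S[n] = 2·7^n + 5^n for every n ≥ 0, by strong induction.

S[n] = 2·7^n + 5^n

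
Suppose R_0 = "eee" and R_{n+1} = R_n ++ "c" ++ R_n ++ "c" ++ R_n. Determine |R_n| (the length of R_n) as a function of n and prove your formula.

Claim: |R_n| = 4·3^n − 1.

Base case: |R_0| = 3, and 4·3^0 − 1 = 3.
Assume |R_r| = 4·3^r − 1.
Then |R_{r+1}| = 3|R_r| + 2 = 3(4·3^r − 1) + 2 = 4·3^{r+1} − 3 + 2 = 4·3^{r+1} − 1.
So the formula holds for r+1, and by induction |R_n| = 4·3^n − 1 for all n ≥ 0.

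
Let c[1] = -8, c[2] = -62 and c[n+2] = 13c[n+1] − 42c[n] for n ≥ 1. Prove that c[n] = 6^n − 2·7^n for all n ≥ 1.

Base cases: c[1] = -8 and 6^1 − 2·7^1 = -8; c[2] = -62 and 6^2 − 2·7^2 = -62.
Assume c[i] = 6^i − 2·7^i for all 1 ≤ i ≤ j, where j ≥ 2.
Then c[j+1] = 13c[j] − 42c[j−1] = 13·(6^j − 2·7^j) − 42·(6^{j−1} − 2·7^{j−1}) = (13·6 − 42)6^{j−1} − 2·(13·7 − 42)7^{j−1} = 36·6^{j−1} − 98·7^{j−1} = 6^{j+1} − 2·7^{j+1}.
So the formula holds for j+1, and by strong induction c[n] = 6^n − 2·7^n for all n ≥ 1.

c[n] = 6^n − 2·7^n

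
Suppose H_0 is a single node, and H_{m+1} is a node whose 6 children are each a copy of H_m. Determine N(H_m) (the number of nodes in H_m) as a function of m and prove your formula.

Claim: N(H_m) = (6^{m+1} − 1)/5.

Base case: N(H_0) = 1, and (6^{0+1} − 1)/5 = 1.
Assume N(H_k) = (6^{k+1} − 1)/5.
Then N(H_{k+1}) = 1 + 6N(H_k) = 1 + 6·(6^{k+1} − 1)/5 = 1 + (6^{k+2} − 6)/5 = (5 + 6^{k+2} − 6)/5 = (6^{k+2} − 1)/5.
This completes the inductive step, so N(H_m) = (6^{m+1} − 1)/5 for all m ≥ 0.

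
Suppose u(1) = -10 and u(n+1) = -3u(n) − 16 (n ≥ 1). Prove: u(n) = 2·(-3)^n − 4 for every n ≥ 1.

Base case: u(1) = -10, and 2·(-3)^1 − 4 = -6 − 4 = -10.
Assume u(k) = 2·(-3)^k − 4 for some k ≥ 1.
Then u(k+1) = -3u(k) − 16 = -3·(2·(-3)^k − 4) − 16 = -6·(-3)^k + 12 − 16 = 2·(-3)^{k+1} − 4.
So the formula holds for k+1, and by induction u(n) = 2·(-3)^n − 4 for all n ≥ 1.

u(n) = 2·(-3)^n − 4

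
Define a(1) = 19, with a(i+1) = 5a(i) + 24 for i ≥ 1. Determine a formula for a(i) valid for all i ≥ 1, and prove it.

Claim: a(i) = 5^{i+1} − 6.

Base case: a(1) = 19, and 5^{1+1} − 6 = 25 − 6 = 19.
Assume a(r) = 5^{r+1} − 6 for some r ≥ 1.
Then a(r+1) = 5a(r) + 24 = 5·(5^{r+1} − 6) + 24 = 5^{r+2} − 30 + 24 = 5^{r+2} − 6.
This completes the inductive step, so a(i) = 5^{i+1} − 6 for all i ≥ 1.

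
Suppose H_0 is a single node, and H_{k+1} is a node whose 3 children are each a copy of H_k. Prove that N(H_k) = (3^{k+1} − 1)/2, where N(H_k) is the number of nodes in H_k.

Base case: N(H_0) = 1, and (3^{0+1} − 1)/2 = 1.
Assume N(H_m) = (3^{m+1} − 1)/2.
Then N(H_{m+1}) = 1 + 3N(H_m) = 1 + 3·(3^{m+1} − 1)/2 = 1 + (3^{m+2} − 3)/2 = (2 + 3^{m+2} − 3)/2 = (3^{m+2} − 1)/2.
This completes the inductive step, so N(H_k) = (3^{k+1} − 1)/2 for all k ≥ 0.

N(H_k) = (3^{k+1} − 1)/2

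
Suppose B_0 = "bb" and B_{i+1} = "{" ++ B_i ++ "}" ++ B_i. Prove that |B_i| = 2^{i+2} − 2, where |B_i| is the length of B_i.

Base case: |B_0| = 2, and 2^{0+2} − 2 = 2.
Assume |B_j| = 2^{j+2} − 2.
Then |B_{j+1}| = 1 + |B_j| + 1 + |B_j| = 2|B_j| + 2 = 2(2^{j+2} − 2) + 2 = 2^{j+3} − 4 + 2 = 2^{j+3} − 2.
So the formula holds for j+1, and by induction |B_i| = 2^{i+2} − 2 for all i ≥ 0.

|B_i| = 2^{i+2} − 2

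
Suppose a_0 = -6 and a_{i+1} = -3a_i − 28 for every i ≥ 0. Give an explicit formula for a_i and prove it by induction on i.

Claim: a_i = (-3)^i − 7.

Base case: a_0 = -6, and (-3)^0 − 7 = 1 − 7 = -6.
Assume a_m = (-3)^m − 7 for some m ≥ 0.
Then a_{m+1} = -3a_m − 28 = -3·((-3)^m − 7) − 28 = -3·(-3)^m + 21 − 28 = (-3)^{m+1} − 7.
By induction, a_i = (-3)^i − 7 for all i ≥ 0.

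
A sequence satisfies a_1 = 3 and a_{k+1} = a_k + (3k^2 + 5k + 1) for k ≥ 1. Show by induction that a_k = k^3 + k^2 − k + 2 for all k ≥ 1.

Base case: a_1 = 3, and 1^3 + 1^2 − 1 + 2 = 3.
Assume a_r = r^3 + r^2 − r + 2.
Then a_{r+1} = a_r + (3r^2 + 5r + 1) = (r^3 + r^2 − r + 2) + (3r^2 + 5r + 1) = r^3 + 4r^2 + 4r + 3,
and (r+1)^3 + (r+1)^2 − (r+1) + 2 = r^3 + 4r^2 + 4r + 3.
By induction, a_k = k^3 + k^2 − k + 2 for all k ≥ 1.

a_k = k^3 + k^2 − k + 2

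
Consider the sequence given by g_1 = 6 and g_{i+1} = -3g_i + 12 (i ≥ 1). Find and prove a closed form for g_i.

Claim: g_i = -(-3)^i + 3.

Base case: g_1 = 6, and -(-3)^1 + 3 = 3 + 3 = 6.
Assume g_j = -(-3)^j + 3 for some j ≥ 1.
Then g_{j+1} = -3g_j + 12 = -3·(-(-3)^j + 3) + 12 = 3·(-3)^j − 9 + 12 = -(-3)^{j+1} + 3.
By induction, g_i = -(-3)^i + 3 for all i ≥ 1.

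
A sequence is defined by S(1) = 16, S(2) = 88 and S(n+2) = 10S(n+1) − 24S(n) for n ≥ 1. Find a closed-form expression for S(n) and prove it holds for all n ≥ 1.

Claim: S(n) = 4^n + 2·6^n.

Base cases: S(1) = 16 and 4^1 + 2·6^1 = 16; S(2) = 88 and 4^2 + 2·6^2 = 88.
Assume S(j) = 4^j + 2·6^j for all 1 ≤ j ≤ m, where m ≥ 2.
Then S(m+1) = 10S(m) − 24S(m−1) = 10·(4^m + 2·6^m) − 24·(4^{m−1} + 2·6^{m−1}) = (10·4 − 24)4^{m−1} + 2·(10·6 − 24)6^{m−1} = 16·4^{m−1} + 72·6^{m−1} = 4^{m+1} + 2·6^{m+1}.
Hence S(n) = 4^n + 2·6^n for every n ≥ 1, by strong induction.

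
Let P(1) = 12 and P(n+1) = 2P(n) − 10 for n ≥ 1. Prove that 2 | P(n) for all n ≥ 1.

Base case: P(1) = 12 = 2·6, so 2 | P(1).
Assume 2 | P(j), so P(j) = 2t for some integer t.
Then P(j+1) = 2P(j) − 10 = 2·(2t) − 10 = 2(2t − 5), so 2 | P(j+1).
By induction, 2 | P(n) for all n ≥ 1.

2 | P(n)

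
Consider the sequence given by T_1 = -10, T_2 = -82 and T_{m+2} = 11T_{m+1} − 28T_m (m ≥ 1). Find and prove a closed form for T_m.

Claim: T_m = 4^m − 2·7^m.

Base cases: T_1 = -10 and 4^1 − 2·7^1 = -10; T_2 = -82 and 4^2 − 2·7^2 = -82.
Assume T_j = 4^j − 2·7^j for all 1 ≤ j ≤ k, where k ≥ 2.
Then T_{k+1} = 11T_k − 28T_{k−1} = 11·(4^k − 2·7^k) − 28·(4^{k−1} − 2·7^{k−1}) = (11·4 − 28)4^{k−1} − 2·(11·7 − 28)7^{k−1} = 16·4^{k−1} − 98·7^{k−1} = 4^{k+1} − 2·7^{k+1}.
By strong induction, T_m = 4^m − 2·7^m for all m ≥ 1.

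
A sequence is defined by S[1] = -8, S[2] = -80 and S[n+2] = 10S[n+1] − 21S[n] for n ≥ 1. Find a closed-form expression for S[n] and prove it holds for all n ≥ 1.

Claim: S[n] = 2·3^n − 2·7^n.

Base cases: S[1] = -8 and 2·3^1 − 2·7^1 = -8; S[2] = -80 and 2·3^2 − 2·7^2 = -80.
Assume S[j] = 2·3^j − 2·7^j for all 1 ≤ j ≤ k, where k ≥ 2.
Then S[k+1] = 10S[k] − 21S[k−1] = 10·(2·3^k − 2·7^k) − 21·(2·3^{k−1} − 2·7^{k−1}) = 2·(10·3 − 21)3^{k−1} − 2·(10·7 − 21)7^{k−1} = 18·3^{k−1} − 98·7^{k−1} = 2·3^{k+1} − 2·7^{k+1}.
Hence S[n] = 2·3^n − 2·7^n for every n ≥ 1, by strong induction.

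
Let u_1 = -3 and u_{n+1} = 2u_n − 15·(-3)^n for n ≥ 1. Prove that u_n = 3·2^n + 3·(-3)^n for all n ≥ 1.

Base case: u_1 = -3, and 3·2^1 + 3·(-3)^1 = 6 − 9 = -3.
Assume u_r = 3·2^r + 3·(-3)^r for some r ≥ 1.
Then u_{r+1} = 2u_r − 15·(-3)^r = 2·(3·2^r + 3·(-3)^r) − 15·(-3)^r = 3·2^{r+1} + 6·(-3)^r − 15·(-3)^r = 3·2^{r+1} − 9·(-3)^r = 3·2^{r+1} + 3·(-3)^{r+1}.
So the formula holds for r+1, and by induction u_n = 3·2^n + 3·(-3)^n for all n ≥ 1.

u_n = 3·2^n + 3·(-3)^n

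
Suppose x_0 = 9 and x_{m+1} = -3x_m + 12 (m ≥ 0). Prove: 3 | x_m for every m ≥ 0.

Base case: x_0 = 9 = 3·3, so 3 | x_0.
Assume 3 | x_r, so x_r = 3t for some integer t.
Then x_{r+1} = -3x_r + 12 = -3·(3t) + 12 = 3(-3t + 4), so 3 | x_{r+1}.
So the property holds for r+1, and by induction 3 | x_m for all m ≥ 0.

3 | x_m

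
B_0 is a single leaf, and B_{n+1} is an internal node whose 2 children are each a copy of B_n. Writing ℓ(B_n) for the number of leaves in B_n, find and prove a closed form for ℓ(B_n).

Claim: ℓ(B_n) = 2^n.

Base case: ℓ(B_0) = 1, and 2^0 = 1.
Assume ℓ(B_j) = 2^j.
Then ℓ(B_{j+1}) = 2·ℓ(B_j) = 2·2^j = 2^{j+1}.
So the formula holds for j+1, and by induction ℓ(B_n) = 2^n for all n ≥ 0.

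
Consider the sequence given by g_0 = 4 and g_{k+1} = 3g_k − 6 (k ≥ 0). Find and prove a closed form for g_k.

Claim: g_k = 3^k + 3.

Base case: g_0 = 4, and 3^0 + 3 = 1 + 3 = 4.
Assume g_j = 3^j + 3 for some j ≥ 0.
Then g_{j+1} = 3g_j − 6 = 3·(3^j + 3) − 6 = 3^{j+1} + 9 − 6 = 3^{j+1} + 3.
By induction, g_k = 3^k + 3 for all k ≥ 0.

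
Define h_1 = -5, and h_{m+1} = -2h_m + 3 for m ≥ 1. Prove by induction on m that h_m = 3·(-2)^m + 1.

Base case: h_1 = -5, and 3·(-2)^1 + 1 = -6 + 1 = -5.
Assume h_r = 3·(-2)^r + 1 for some r ≥ 1.
Then h_{r+1} = -2h_r + 3 = -2·(3·(-2)^r + 1) + 3 = -6·(-2)^r − 2 + 3 = 3·(-2)^{r+1} + 1.
So the formula holds for r+1, and by induction h_m = 3·(-2)^m + 1 for all m ≥ 1.

h_m = 3·(-2)^m + 1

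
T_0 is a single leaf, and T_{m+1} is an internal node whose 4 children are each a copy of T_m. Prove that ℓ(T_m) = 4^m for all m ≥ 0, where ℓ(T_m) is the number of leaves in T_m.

Base case: ℓ(T_0) = 1, and 4^0 = 1.
Assume ℓ(T_r) = 4^r.
Then ℓ(T_{r+1}) = 4·ℓ(T_r) = 4·4^r = 4^{r+1}.
Hence ℓ(T_m) = 4^m for every m ≥ 0, by induction.

ℓ(T_m) = 4^m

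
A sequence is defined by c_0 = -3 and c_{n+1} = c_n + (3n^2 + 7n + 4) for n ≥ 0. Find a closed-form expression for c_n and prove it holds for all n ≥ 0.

Claim: c_n = n^3 + 2n^2 + n − 3.

Base case: c_0 = -3, and 0^3 + 2·0^2 + 0 − 3 = -3.
Assume c_k = k^3 + 2k^2 + k − 3.
Then c_{k+1} = c_k + (3k^2 + 7k + 4) = (k^3 + 2k^2 + k − 3) + (3k^2 + 7k + 4) = k^3 + 5k^2 + 8k + 1,
and (k+1)^3 + 2·(k+1)^2 + (k+1) − 3 = k^3 + 5k^2 + 8k + 1.
This completes the inductive step, so c_n = n^3 + 2n^2 + n − 3 for all n ≥ 0.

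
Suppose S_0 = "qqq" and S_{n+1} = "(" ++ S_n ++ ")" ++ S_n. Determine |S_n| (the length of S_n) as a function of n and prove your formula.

Claim: |S_n| = 5·2^n − 2.

Base case: |S_0| = 3, and 5·2^0 − 2 = 3.
Assume |S_j| = 5·2^j − 2.
Then |S_{j+1}| = 1 + |S_j| + 1 + |S_j| = 2|S_j| + 2 = 2(5·2^j − 2) + 2 = 5·2^{j+1} − 4 + 2 = 5·2^{j+1} − 2.
So the formula holds for j+1, and by induction |S_n| = 5·2^n − 2 for all n ≥ 0.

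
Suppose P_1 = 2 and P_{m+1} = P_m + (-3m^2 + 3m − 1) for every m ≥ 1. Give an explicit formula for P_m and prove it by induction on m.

Claim: P_m = -m^3 + 3m^2 − 3m + 3.

Base case: P_1 = 2, and -1^3 + 3·1^2 − 3·1 + 3 = 2.
Assume P_k = -k^3 + 3k^2 − 3k + 3.
Then P_{k+1} = P_k + (-3k^2 + 3k − 1) = (-k^3 + 3k^2 − 3k + 3) + (-3k^2 + 3k − 1) = -k^3 + 2,
and -(k+1)^3 + 3·(k+1)^2 − 3·(k+1) + 3 = -k^3 + 2.
Hence P_m = -m^3 + 3m^2 − 3m + 3 for every m ≥ 1, by induction.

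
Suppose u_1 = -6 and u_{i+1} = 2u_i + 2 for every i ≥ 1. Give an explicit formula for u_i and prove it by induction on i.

Claim: u_i = -2^{i+1} − 2.

Base case: u_1 = -6, and -2^{1+1} − 2 = -4 − 2 = -6.
Assume u_j = -2^{j+1} − 2 for some j ≥ 1.
Then u_{j+1} = 2u_j + 2 = 2·(-2^{j+1} − 2) + 2 = -2^{j+2} − 4 + 2 = -2^{j+2} − 2.
By induction, u_i = -2^{i+1} − 2 for all i ≥ 1.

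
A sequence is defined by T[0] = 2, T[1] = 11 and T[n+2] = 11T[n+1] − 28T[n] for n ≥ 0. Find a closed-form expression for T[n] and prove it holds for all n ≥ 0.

Claim: T[n] = 4^n + 7^n.

Base cases: T[0] = 2 and 4^0 + 7^0 = 2; T[1] = 11 and 4^1 + 7^1 = 11.
Assume T[j] = 4^j + 7^j for all 0 ≤ j ≤ r, where r ≥ 1.
Then T[r+1] = 11T[r] − 28T[r−1] = 11·(4^r + 7^r) − 28·(4^{r−1} + 7^{r−1}) = (11·4 − 28)4^{r−1} + (11·7 − 28)7^{r−1} = 16·4^{r−1} + 49·7^{r−1} = 4^{r+1} + 7^{r+1}.
By strong induction, T[n] = 4^n + 7^n for all n ≥ 0.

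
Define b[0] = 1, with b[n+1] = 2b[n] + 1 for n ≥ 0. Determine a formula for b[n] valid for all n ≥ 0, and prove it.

Claim: b[n] = 2^{n+1} − 1.

Base case: b[0] = 1, and 2^{0+1} − 1 = 2 − 1 = 1.
Assume b[m] = 2^{m+1} − 1 for some m ≥ 0.
Then b[m+1] = 2b[m] + 1 = 2·(2^{m+1} − 1) + 1 = 2^{m+2} − 2 + 1 = 2^{m+2} − 1.
This completes the inductive step, so b[n] = 2^{n+1} − 1 for all n ≥ 0.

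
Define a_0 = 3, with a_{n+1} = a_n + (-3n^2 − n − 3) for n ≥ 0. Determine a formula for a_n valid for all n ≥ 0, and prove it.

Claim: a_n = -n^3 + n^2 − 3n + 3.

Base case: a_0 = 3, and -0^3 + 0^2 − 3·0 + 3 = 3.
Assume a_m = -m^3 + m^2 − 3m + 3.
Then a_{m+1} = a_m + (-3m^2 − m − 3) = (-m^3 + m^2 − 3m + 3) + (-3m^2 − m − 3) = -m^3 − 2m^2 − 4m,
and -(m+1)^3 + (m+1)^2 − 3·(m+1) + 3 = -m^3 − 2m^2 − 4m.
By induction, a_n = -n^3 + n^2 − 3n + 3 for all n ≥ 0.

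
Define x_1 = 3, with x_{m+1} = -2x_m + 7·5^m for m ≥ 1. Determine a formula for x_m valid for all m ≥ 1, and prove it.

Claim: x_m = (-2)^m + 5^m.

Base case: x_1 = 3, and (-2)^1 + 5^1 = -2 + 5 = 3.
Assume x_r = (-2)^r + 5^r for some r ≥ 1.
Then x_{r+1} = -2x_r + 7·5^r = -2·((-2)^r + 5^r) + 7·5^r = (-2)^{r+1} − 2·5^r + 7·5^r = (-2)^{r+1} + 5·5^r = (-2)^{r+1} + 5^{r+1}.
Hence x_m = (-2)^m + 5^m for every m ≥ 1, by induction.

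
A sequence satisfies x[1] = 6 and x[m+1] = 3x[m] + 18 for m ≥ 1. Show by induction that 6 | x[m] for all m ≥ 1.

Base case: x[1] = 6 = 6·1, so 6 | x[1].
Assume 6 | x[k], so x[k] = 6t for some integer t.
Then x[k+1] = 3x[k] + 18 = 3·(6t) + 18 = 6(3t + 3), so 6 | x[k+1].
So the property holds for k+1, and by induction 6 | x[m] for all m ≥ 1.

6 | x[m]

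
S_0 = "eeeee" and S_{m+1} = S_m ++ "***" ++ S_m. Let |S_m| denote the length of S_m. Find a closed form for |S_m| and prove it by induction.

Claim: |S_m| = 2^{m+3} − 3.

Base case: |S_0| = 5, and 2^{0+3} − 3 = 5.
Assume |S_r| = 2^{r+3} − 3.
Then |S_{r+1}| = |S_r| + 3 + |S_r| = 2|S_r| + 3 = 2(2^{r+3} − 3) + 3 = 2^{r+1+3} − 6 + 3 = 2^{r+1+3} − 3.
So the formula holds for r+1, and by induction |S_m| = 2^{m+3} − 3 for all m ≥ 0.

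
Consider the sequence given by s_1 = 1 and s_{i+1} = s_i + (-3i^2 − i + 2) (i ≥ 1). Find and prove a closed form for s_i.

Claim: s_i = -i^3 + i^2 + 2i − 1.

Base case: s_1 = 1, and -1^3 + 1^2 + 2·1 − 1 = 1.
Assume s_r = -r^3 + r^2 + 2r − 1.
Then s_{r+1} = s_r + (-3r^2 − r + 2) = (-r^3 + r^2 + 2r − 1) + (-3r^2 − r + 2) = -r^3 − 2r^2 + r + 1,
and -(r+1)^3 + (r+1)^2 + 2·(r+1) − 1 = -r^3 − 2r^2 + r + 1.
Hence s_i = -i^3 + i^2 + 2i − 1 for every i ≥ 1, by induction.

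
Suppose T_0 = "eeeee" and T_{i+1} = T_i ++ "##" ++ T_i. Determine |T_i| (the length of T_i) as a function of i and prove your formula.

Claim: |T_i| = 7·2^i − 2.

Base case: |T_0| = 5, and 7·2^0 − 2 = 5.
Assume |T_r| = 7·2^r − 2.
Then |T_{r+1}| = |T_r| + 2 + |T_r| = 2|T_r| + 2 = 2(7·2^r − 2) + 2 = 7·2^{r+1} − 4 + 2 = 7·2^{r+1} − 2.
This completes the inductive step, so |T_i| = 7·2^i − 2 for all i ≥ 0.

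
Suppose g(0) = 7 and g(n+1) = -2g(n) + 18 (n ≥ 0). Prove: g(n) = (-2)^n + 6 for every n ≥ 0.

Base case: g(0) = 7, and (-2)^0 + 6 = 1 + 6 = 7.
Assume g(r) = (-2)^r + 6 for some r ≥ 0.
Then g(r+1) = -2g(r) + 18 = -2·((-2)^r + 6) + 18 = -2·(-2)^r − 12 + 18 = (-2)^{r+1} + 6.
This completes the inductive step, so g(n) = (-2)^n + 6 for all n ≥ 0.

g(n) = (-2)^n + 6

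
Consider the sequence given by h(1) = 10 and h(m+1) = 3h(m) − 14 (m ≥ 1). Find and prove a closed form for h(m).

Claim: h(m) = 3^m + 7.

Base case: h(1) = 10, and 3^1 + 7 = 3 + 7 = 10.
Assume h(k) = 3^k + 7 for some k ≥ 1.
Then h(k+1) = 3h(k) − 14 = 3·(3^k + 7) − 14 = 3^{k+1} + 21 − 14 = 3^{k+1} + 7.
This completes the inductive step, so h(m) = 3^m + 7 for all m ≥ 1.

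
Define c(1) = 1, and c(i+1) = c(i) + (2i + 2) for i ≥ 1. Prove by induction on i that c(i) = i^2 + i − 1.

Base case: c(1) = 1, and 1^2 + 1 − 1 = 1.
Assume c(k) = k^2 + k − 1.
Then c(k+1) = c(k) + (2k + 2) = (k^2 + k − 1) + (2k + 2) = k^2 + 3k + 1,
and (k+1)^2 + (k+1) − 1 = k^2 + 3k + 1.
This completes the inductive step, so c(i) = i^2 + i − 1 for all i ≥ 1.

c(i) = i^2 + i − 1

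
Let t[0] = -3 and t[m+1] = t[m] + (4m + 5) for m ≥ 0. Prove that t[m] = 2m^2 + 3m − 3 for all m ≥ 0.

Base case: t[0] = -3, and 2·0^2 + 3·0 − 3 = -3.
Assume t[r] = 2r^2 + 3r − 3.
Then t[r+1] = t[r] + (4r + 5) = (2r^2 + 3r − 3) + (4r + 5) = 2r^2 + 7r + 2,
and 2·(r+1)^2 + 3·(r+1) − 3 = 2r^2 + 7r + 2.
By induction, t[m] = 2m^2 + 3m − 3 for all m ≥ 0.

t[m] = 2m^2 + 3m − 3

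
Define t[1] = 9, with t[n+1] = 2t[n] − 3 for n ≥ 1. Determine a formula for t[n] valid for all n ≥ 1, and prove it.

Claim: t[n] = 3·2^n + 3.

Base case: t[1] = 9, and 3·2^1 + 3 = 6 + 3 = 9.
Assume t[m] = 3·2^m + 3 for some m ≥ 1.
Then t[m+1] = 2t[m] − 3 = 2·(3·2^m + 3) − 3 = 6·2^m + 6 − 3 = 3·2^{m+1} + 3.
By induction, t[n] = 3·2^n + 3 for all n ≥ 1.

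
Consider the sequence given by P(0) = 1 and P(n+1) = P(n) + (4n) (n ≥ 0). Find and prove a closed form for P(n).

Claim: P(n) = 2n^2 − 2n + 1.

Base case: P(0) = 1, and 2·0^2 − 2·0 + 1 = 1.
Assume P(k) = 2k^2 − 2k + 1.
Then P(k+1) = P(k) + (4k) = (2k^2 − 2k + 1) + (4k) = 2k^2 + 2k + 1,
and 2·(k+1)^2 − 2·(k+1) + 1 = 2k^2 + 2k + 1.
This completes the inductive step, so P(n) = 2n^2 − 2n + 1 for all n ≥ 0.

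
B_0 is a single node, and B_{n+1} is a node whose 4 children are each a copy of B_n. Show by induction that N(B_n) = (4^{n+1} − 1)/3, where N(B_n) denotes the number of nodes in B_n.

Base case: N(B_0) = 1, and (4^{0+1} − 1)/3 = 1.
Assume N(B_j) = (4^{j+1} − 1)/3.
Then N(B_{j+1}) = 1 + 4N(B_j) = 1 + 4·(4^{j+1} − 1)/3 = 1 + (4^{j+2} − 4)/3 = (3 + 4^{j+2} − 4)/3 = (4^{j+2} − 1)/3.
Hence N(B_n) = (4^{n+1} − 1)/3 for every n ≥ 0, by induction.

N(B_n) = (4^{n+1} − 1)/3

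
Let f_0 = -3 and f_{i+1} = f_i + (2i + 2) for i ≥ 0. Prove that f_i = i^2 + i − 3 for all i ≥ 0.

Base case: f_0 = -3, and 0^2 + 0 − 3 = -3.
Assume f_k = k^2 + k − 3.
Then f_{k+1} = f_k + (2k + 2) = (k^2 + k − 3) + (2k + 2) = k^2 + 3k − 1,
and (k+1)^2 + (k+1) − 3 = k^2 + 3k − 1.
This completes the inductive step, so f_i = i^2 + i − 3 for all i ≥ 0.

f_i = i^2 + i − 3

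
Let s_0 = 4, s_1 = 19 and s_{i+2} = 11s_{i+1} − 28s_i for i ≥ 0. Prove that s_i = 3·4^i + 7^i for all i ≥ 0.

Base cases: s_0 = 4 and 3·4^0 + 7^0 = 4; s_1 = 19 and 3·4^1 + 7^1 = 19.
Assume s_j = 3·4^j + 7^j for all 0 ≤ j ≤ m, where m ≥ 1.
Then s_{m+1} = 11s_m − 28s_{m−1} = 11·(3·4^m + 7^m) − 28·(3·4^{m−1} + 7^{m−1}) = 3·(11·4 − 28)4^{m−1} + (11·7 − 28)7^{m−1} = 48·4^{m−1} + 49·7^{m−1} = 3·4^{m+1} + 7^{m+1}.
So the formula holds for m+1, and by strong induction s_i = 3·4^i + 7^i for all i ≥ 0.

s_i = 3·4^i + 7^i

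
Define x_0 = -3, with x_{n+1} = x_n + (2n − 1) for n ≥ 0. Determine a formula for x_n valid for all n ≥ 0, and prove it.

Claim: x_n = n^2 − 2n − 3.

Base case: x_0 = -3, and 0^2 − 2·0 − 3 = -3.
Assume x_m = m^2 − 2m − 3.
Then x_{m+1} = x_m + (2m − 1) = (m^2 − 2m − 3) + (2m − 1) = m^2 − 4,
and (m+1)^2 − 2·(m+1) − 3 = m^2 − 4.
This completes the inductive step, so x_n = n^2 − 2n − 3 for all n ≥ 0.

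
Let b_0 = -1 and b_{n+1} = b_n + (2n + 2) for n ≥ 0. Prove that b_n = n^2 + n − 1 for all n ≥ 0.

Base case: b_0 = -1, and 0^2 + 0 − 1 = -1.
Assume b_k = k^2 + k − 1.
Then b_{k+1} = b_k + (2k + 2) = (k^2 + k − 1) + (2k + 2) = k^2 + 3k + 1,
and (k+1)^2 + (k+1) − 1 = k^2 + 3k + 1.
Hence b_n = n^2 + n − 1 for every n ≥ 0, by induction.

b_n = n^2 + n − 1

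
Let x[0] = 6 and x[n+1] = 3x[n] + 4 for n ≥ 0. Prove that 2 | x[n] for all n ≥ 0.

Base case: x[0] = 6 = 2·3, so 2 | x[0].
Assume 2 | x[m], so x[m] = 2t for some integer t.
Then x[m+1] = 3x[m] + 4 = 3·(2t) + 4 = 2(3t + 2), so 2 | x[m+1].
Hence 2 | x[n] for every n ≥ 0, by induction.

2 | x[n]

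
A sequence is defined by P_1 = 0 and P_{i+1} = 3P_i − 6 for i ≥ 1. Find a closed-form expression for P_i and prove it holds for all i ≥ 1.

Claim: P_i = -3^i + 3.

Base case: P_1 = 0, and -3^1 + 3 = -3 + 3 = 0.
Assume P_r = -3^r + 3 for some r ≥ 1.
Then P_{r+1} = 3P_r − 6 = 3·(-3^r + 3) − 6 = -3^{r+1} + 9 − 6 = -3^{r+1} + 3.
By induction, P_i = -3^i + 3 for all i ≥ 1.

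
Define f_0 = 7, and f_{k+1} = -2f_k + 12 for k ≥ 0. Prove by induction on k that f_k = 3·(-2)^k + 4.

Base case: f_0 = 7, and 3·(-2)^0 + 4 = 3 + 4 = 7.
Assume f_m = 3·(-2)^m + 4 for some m ≥ 0.
Then f_{m+1} = -2f_m + 12 = -2·(3·(-2)^m + 4) + 12 = -6·(-2)^m − 8 + 12 = 3·(-2)^{m+1} + 4.
By induction, f_k = 3·(-2)^k + 4 for all k ≥ 0.

f_k = 3·(-2)^k + 4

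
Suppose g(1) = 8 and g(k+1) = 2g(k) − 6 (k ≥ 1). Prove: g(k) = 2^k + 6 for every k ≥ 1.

Base case: g(1) = 8, and 2^1 + 6 = 2 + 6 = 8.
Assume g(r) = 2^r + 6 for some r ≥ 1.
Then g(r+1) = 2g(r) − 6 = 2·(2^r + 6) − 6 = 2^{r+1} + 12 − 6 = 2^{r+1} + 6.
Hence g(k) = 2^k + 6 for every k ≥ 1, by induction.

g(k) = 2^k + 6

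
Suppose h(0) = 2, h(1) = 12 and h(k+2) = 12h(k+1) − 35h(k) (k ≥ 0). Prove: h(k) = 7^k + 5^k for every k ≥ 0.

Base cases: h(0) = 2 and 7^0 + 5^0 = 2; h(1) = 12 and 7^1 + 5^1 = 12.
Assume h(j) = 7^j + 5^j for all 0 ≤ j ≤ m, where m ≥ 1.
Then h(m+1) = 12h(m) − 35h(m−1) = 12·(7^m + 5^m) − 35·(7^{m−1} + 5^{m−1}) = (12·7 − 35)7^{m−1} + (12·5 − 35)5^{m−1} = 49·7^{m−1} + 25·5^{m−1} = 7^{m+1} + 5^{m+1}.
So the formula holds for m+1, and by strong induction h(k) = 7^k + 5^k for all k ≥ 0.

h(k) = 7^k + 5^k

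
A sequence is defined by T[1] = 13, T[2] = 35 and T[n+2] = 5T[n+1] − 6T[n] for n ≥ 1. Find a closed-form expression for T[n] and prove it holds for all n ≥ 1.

Claim: T[n] = 3·3^n + 2·2^n.

Base cases: T[1] = 13 and 3·3^1 + 2·2^1 = 13; T[2] = 35 and 3·3^2 + 2·2^2 = 35.
Assume T[j] = 3·3^j + 2·2^j for all 1 ≤ j ≤ k, where k ≥ 2.
Then T[k+1] = 5T[k] − 6T[k−1] = 5·(3·3^k + 2·2^k) − 6·(3·3^{k−1} + 2·2^{k−1}) = 3·(5·3 − 6)3^{k−1} + 2·(5·2 − 6)2^{k−1} = 27·3^{k−1} + 8·2^{k−1} = 3·3^{k+1} + 2·2^{k+1}.
So the formula holds for k+1, and by strong induction T[n] = 3·3^n + 2·2^n for all n ≥ 1.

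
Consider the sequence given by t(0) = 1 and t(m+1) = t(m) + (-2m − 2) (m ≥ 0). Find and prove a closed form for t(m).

Claim: t(m) = -m^2 − m + 1.

Base case: t(0) = 1, and -0^2 − 0 + 1 = 1.
Assume t(k) = -k^2 − k + 1.
Then t(k+1) = t(k) + (-2k − 2) = (-k^2 − k + 1) + (-2k − 2) = -k^2 − 3k − 1,
and -(k+1)^2 − (k+1) + 1 = -k^2 − 3k − 1.
Hence t(m) = -m^2 − m + 1 for every m ≥ 0, by induction.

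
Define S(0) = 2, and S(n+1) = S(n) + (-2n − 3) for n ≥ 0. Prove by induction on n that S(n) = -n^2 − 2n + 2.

Base case: S(0) = 2, and -0^2 − 2·0 + 2 = 2.
Assume S(r) = -r^2 − 2r + 2.
Then S(r+1) = S(r) + (-2r − 3) = (-r^2 − 2r + 2) + (-2r − 3) = -r^2 − 4r − 1,
and -(r+1)^2 − 2·(r+1) + 2 = -r^2 − 4r − 1.
Hence S(n) = -n^2 − 2n + 2 for every n ≥ 0, by induction.

S(n) = -n^2 − 2n + 2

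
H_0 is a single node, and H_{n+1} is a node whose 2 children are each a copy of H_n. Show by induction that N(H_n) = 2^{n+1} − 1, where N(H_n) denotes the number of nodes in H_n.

Base case: N(H_0) = 1, and 2^{0+1} − 1 = 1.
Assume N(H_r) = 2^{r+1} − 1.
Then N(H_{r+1}) = 1 + 2N(H_r) = 1 + 2(2^{r+1} − 1) = 2^{r+2} − 2 + 1 = 2^{r+2} − 1.
This completes the inductive step, so N(H_n) = 2^{n+1} − 1 for all n ≥ 0.

N(H_n) = 2^{n+1} − 1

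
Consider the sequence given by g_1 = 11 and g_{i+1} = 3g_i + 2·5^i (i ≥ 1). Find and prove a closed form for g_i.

Claim: g_i = 2·3^i + 5^i.

Base case: g_1 = 11, and 2·3^1 + 5^1 = 6 + 5 = 11.
Assume g_r = 2·3^r + 5^r for some r ≥ 1.
Then g_{r+1} = 3g_r + 2·5^r = 3·(2·3^r + 5^r) + 2·5^r = 2·3^{r+1} + 3·5^r + 2·5^r = 2·3^{r+1} + 5·5^r = 2·3^{r+1} + 5^{r+1}.
By induction, g_i = 2·3^i + 5^i for all i ≥ 1.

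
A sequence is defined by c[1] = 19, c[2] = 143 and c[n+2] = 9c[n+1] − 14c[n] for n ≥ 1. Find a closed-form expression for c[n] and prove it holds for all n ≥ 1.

Claim: c[n] = 3·7^n − 2^n.

Base cases: c[1] = 19 and 3·7^1 − 2^1 = 19; c[2] = 143 and 3·7^2 − 2^2 = 143.
Assume c[i] = 3·7^i − 2^i for all 1 ≤ i ≤ j, where j ≥ 2.
Then c[j+1] = 9c[j] − 14c[j−1] = 9·(3·7^j − 2^j) − 14·(3·7^{j−1} − 2^{j−1}) = 3·(9·7 − 14)7^{j−1} − (9·2 − 14)2^{j−1} = 147·7^{j−1} − 4·2^{j−1} = 3·7^{j+1} − 2^{j+1}.
So the formula holds for j+1, and by strong induction c[n] = 3·7^n − 2^n for all n ≥ 1.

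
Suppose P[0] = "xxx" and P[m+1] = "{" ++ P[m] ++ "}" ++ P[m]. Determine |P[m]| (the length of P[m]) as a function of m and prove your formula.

Claim: |P[m]| = 5·2^m − 2.

Base case: |P[0]| = 3, and 5·2^0 − 2 = 3.
Assume |P[r]| = 5·2^r − 2.
Then |P[r+1]| = 1 + |P[r]| + 1 + |P[r]| = 2|P[r]| + 2 = 2(5·2^r − 2) + 2 = 5·2^{r+1} − 4 + 2 = 5·2^{r+1} − 2.
This completes the inductive step, so |P[m]| = 5·2^m − 2 for all m ≥ 0.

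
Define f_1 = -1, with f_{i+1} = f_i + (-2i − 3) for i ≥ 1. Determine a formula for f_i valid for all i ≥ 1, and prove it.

Claim: f_i = -i^2 − 2i + 2.

Base case: f_1 = -1, and -1^2 − 2·1 + 2 = -1.
Assume f_k = -k^2 − 2k + 2.
Then f_{k+1} = f_k + (-2k − 3) = (-k^2 − 2k + 2) + (-2k − 3) = -k^2 − 4k − 1,
and -(k+1)^2 − 2·(k+1) + 2 = -k^2 − 4k − 1.
By induction, f_i = -i^2 − 2i + 2 for all i ≥ 1.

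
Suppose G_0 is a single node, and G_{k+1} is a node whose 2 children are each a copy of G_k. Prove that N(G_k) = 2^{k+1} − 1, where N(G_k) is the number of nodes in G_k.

Base case: N(G_0) = 1, and 2^{0+1} − 1 = 1.
Assume N(G_r) = 2^{r+1} − 1.
Then N(G_{r+1}) = 1 + 2N(G_r) = 1 + 2(2^{r+1} − 1) = 2^{r+2} − 2 + 1 = 2^{r+2} − 1.
By induction, N(G_k) = 2^{k+1} − 1 for all k ≥ 0.

N(G_k) = 2^{k+1} − 1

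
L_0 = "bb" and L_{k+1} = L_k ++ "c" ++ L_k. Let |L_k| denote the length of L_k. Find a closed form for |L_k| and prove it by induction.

Claim: |L_k| = 3·2^k − 1.

Base case: |L_0| = 2, and 3·2^0 − 1 = 2.
Assume |L_r| = 3·2^r − 1.
Then |L_{r+1}| = |L_r| + 1 + |L_r| = 2|L_r| + 1 = 2(3·2^r − 1) + 1 = 3·2^{r+1} − 2 + 1 = 3·2^{r+1} − 1.
So the formula holds for r+1, and by induction |L_k| = 3·2^k − 1 for all k ≥ 0.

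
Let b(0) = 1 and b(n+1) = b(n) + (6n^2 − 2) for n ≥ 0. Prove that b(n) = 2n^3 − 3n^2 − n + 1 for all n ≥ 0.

Base case: b(0) = 1, and 2·0^3 − 3·0^2 − 0 + 1 = 1.
Assume b(k) = 2k^3 − 3k^2 − k + 1.
Then b(k+1) = b(k) + (6k^2 − 2) = (2k^3 − 3k^2 − k + 1) + (6k^2 − 2) = 2k^3 + 3k^2 − k − 1,
and 2·(k+1)^3 − 3·(k+1)^2 − (k+1) + 1 = 2k^3 + 3k^2 − k − 1.
This completes the inductive step, so b(n) = 2n^3 − 3n^2 − n + 1 for all n ≥ 0.

b(n) = 2n^3 − 3n^2 − n + 1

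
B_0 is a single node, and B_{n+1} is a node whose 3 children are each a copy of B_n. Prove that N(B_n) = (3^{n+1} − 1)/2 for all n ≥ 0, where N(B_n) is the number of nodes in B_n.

Base case: N(B_0) = 1, and (3^{0+1} − 1)/2 = 1.
Assume N(B_r) = (3^{r+1} − 1)/2.
Then N(B_{r+1}) = 1 + 3N(B_r) = 1 + 3·(3^{r+1} − 1)/2 = 1 + (3^{r+2} − 3)/2 = (2 + 3^{r+2} − 3)/2 = (3^{r+2} − 1)/2.
Hence N(B_n) = (3^{n+1} − 1)/2 for every n ≥ 0, by induction.

N(B_n) = (3^{n+1} − 1)/2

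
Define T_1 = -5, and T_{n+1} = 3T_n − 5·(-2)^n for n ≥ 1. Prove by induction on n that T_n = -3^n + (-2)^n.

Base case: T_1 = -5, and -3^1 + (-2)^1 = -3 − 2 = -5.
Assume T_r = -3^r + (-2)^r for some r ≥ 1.
Then T_{r+1} = 3T_r − 5·(-2)^r = 3·(-3^r + (-2)^r) − 5·(-2)^r = -3^{r+1} + 3·(-2)^r − 5·(-2)^r = -3^{r+1} − 2·(-2)^r = -3^{r+1} + (-2)^{r+1}.
This completes the inductive step, so T_n = -3^n + (-2)^n for all n ≥ 1.

T_n = -3^n + (-2)^n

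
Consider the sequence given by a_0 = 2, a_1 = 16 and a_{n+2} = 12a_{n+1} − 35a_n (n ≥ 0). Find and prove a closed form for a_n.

Claim: a_n = 3·7^n − 5^n.

Base cases: a_0 = 2 and 3·7^0 − 5^0 = 2; a_1 = 16 and 3·7^1 − 5^1 = 16.
Assume a_i = 3·7^i − 5^i for all 0 ≤ i ≤ j, where j ≥ 1.
Then a_{j+1} = 12a_j − 35a_{j−1} = 12·(3·7^j − 5^j) − 35·(3·7^{j−1} − 5^{j−1}) = 3·(12·7 − 35)7^{j−1} − (12·5 − 35)5^{j−1} = 147·7^{j−1} − 25·5^{j−1} = 3·7^{j+1} − 5^{j+1}.
So the formula holds for j+1, and by strong induction a_n = 3·7^n − 5^n for all n ≥ 0.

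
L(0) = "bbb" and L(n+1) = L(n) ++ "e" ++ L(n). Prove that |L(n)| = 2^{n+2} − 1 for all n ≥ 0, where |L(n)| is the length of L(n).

Base case: |L(0)| = 3, and 2^{0+2} − 1 = 3.
Assume |L(j)| = 2^{j+2} − 1.
Then |L(j+1)| = |L(j)| + 1 + |L(j)| = 2|L(j)| + 1 = 2(2^{j+2} − 1) + 1 = 2^{j+3} − 2 + 1 = 2^{j+3} − 1.
Hence |L(n)| = 2^{n+2} − 1 for every n ≥ 0, by induction.

|L(n)| = 2^{n+2} − 1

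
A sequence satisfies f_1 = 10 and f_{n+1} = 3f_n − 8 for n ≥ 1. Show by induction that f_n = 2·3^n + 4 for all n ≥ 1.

Base case: f_1 = 10, and 2·3^1 + 4 = 6 + 4 = 10.
Assume f_m = 2·3^m + 4 for some m ≥ 1.
Then f_{m+1} = 3f_m − 8 = 3·(2·3^m + 4) − 8 = 6·3^m + 12 − 8 = 2·3^{m+1} + 4.
Hence f_n = 2·3^n + 4 for every n ≥ 1, by induction.

f_n = 2·3^n + 4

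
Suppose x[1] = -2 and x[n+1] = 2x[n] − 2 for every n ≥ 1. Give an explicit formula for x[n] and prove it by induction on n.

Claim: x[n] = -2^{n+1} + 2.

Base case: x[1] = -2, and -2^{1+1} + 2 = -4 + 2 = -2.
Assume x[j] = -2^{j+1} + 2 for some j ≥ 1.
Then x[j+1] = 2x[j] − 2 = 2·(-2^{j+1} + 2) − 2 = -2^{j+2} + 4 − 2 = -2^{j+2} + 2.
By induction, x[n] = -2^{n+1} + 2 for all n ≥ 1.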